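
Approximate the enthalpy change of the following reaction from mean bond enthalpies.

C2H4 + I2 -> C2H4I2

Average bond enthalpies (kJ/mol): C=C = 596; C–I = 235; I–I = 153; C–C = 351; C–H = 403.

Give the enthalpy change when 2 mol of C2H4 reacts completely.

Bonds broken (reactants):
  C–H: 4 × 403 = 1612
  C=C: 1 × 596 = 596
  I–I: 1 × 153 = 153
  Σ(broken) = 2361 kJ
Bonds formed (products):
  C–C: 1 × 351 = 351
  C–H: 4 × 403 = 1612
  C–I: 2 × 235 = 470
  Σ(formed) = 2433 kJ
ΔH = Σ(broken) − Σ(formed) = 2361 − 2433 = −72 kJ
For 2× the reaction as written: 2 × (−72) = −144 kJ

ΔH = −144 kJ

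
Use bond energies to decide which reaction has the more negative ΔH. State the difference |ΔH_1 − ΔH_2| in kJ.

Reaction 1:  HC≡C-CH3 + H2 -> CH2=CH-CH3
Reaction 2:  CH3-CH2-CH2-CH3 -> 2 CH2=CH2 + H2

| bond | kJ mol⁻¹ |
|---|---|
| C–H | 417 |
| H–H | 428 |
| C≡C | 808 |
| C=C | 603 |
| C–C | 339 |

Reaction 1, by 418 kJ

Reaction 1:
  Bonds broken (reactants):
    C≡C: 1 × 808 = 808
    C–C: 1 × 339 = 339
    C–H: 4 × 417 = 1668
    H–H: 1 × 428 = 428
    Σ(broken) = 3243 kJ
  Bonds formed (products):
    C–C: 1 × 339 = 339
    C–H: 6 × 417 = 2502
    C=C: 1 × 603 = 603
    Σ(formed) = 3444 kJ
  ΔH_1 = 3243 − 3444 = −201 kJ
Reaction 2:
  Bonds broken (reactants):
    C–C: 3 × 339 = 1017
    C–H: 10 × 417 = 4170
    Σ(broken) = 5187 kJ
  Bonds formed (products):
    C–H: 8 × 417 = 3336
    C=C: 2 × 603 = 1206
    H–H: 1 × 428 = 428
    Σ(formed) = 4970 kJ
  ΔH_2 = 5187 − 4970 = +217 kJ
ΔH_1 − ΔH_2 = −418 kJ, so reaction 1 has the more negative ΔH; |ΔH_1 − ΔH_2| = 418 kJ.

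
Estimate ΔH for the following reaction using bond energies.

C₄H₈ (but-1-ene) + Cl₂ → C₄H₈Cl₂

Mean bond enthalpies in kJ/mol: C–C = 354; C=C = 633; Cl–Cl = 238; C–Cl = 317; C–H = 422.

ΔH ≈ −117 kJ

Bonds broken (reactants):
  C–C: 2 × 354 = 708
  C–H: 8 × 422 = 3376
  C=C: 1 × 633 = 633
  Cl–Cl: 1 × 238 = 238
  Σ(broken) = 4955 kJ
Bonds formed (products):
  C–C: 3 × 354 = 1062
  C–Cl: 2 × 317 = 634
  C–H: 8 × 422 = 3376
  Σ(formed) = 5072 kJ
ΔH = Σ(broken) − Σ(formed) = 4955 − 5072 = −117 kJ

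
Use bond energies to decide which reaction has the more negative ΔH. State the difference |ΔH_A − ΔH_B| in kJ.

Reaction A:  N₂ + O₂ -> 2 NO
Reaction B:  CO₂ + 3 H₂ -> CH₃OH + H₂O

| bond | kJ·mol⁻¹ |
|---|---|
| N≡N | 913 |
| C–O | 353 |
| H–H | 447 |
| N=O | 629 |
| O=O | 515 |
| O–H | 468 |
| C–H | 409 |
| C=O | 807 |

Reaction B, by 199 kJ

Reaction A:
  Bonds broken (reactants):
    N≡N: 1 × 913 = 913
    O=O: 1 × 515 = 515
    Σ(broken) = 1428 kJ
  Bonds formed (products):
    N=O: 2 × 629 = 1258
    Σ(formed) = 1258 kJ
  ΔH_A = 1428 − 1258 = +170 kJ
Reaction B:
  Bonds broken (reactants):
    C=O: 2 × 807 = 1614
    H–H: 3 × 447 = 1341
    Σ(broken) = 2955 kJ
  Bonds formed (products):
    C–H: 3 × 409 = 1227
    C–O: 1 × 353 = 353
    O–H: 3 × 468 = 1404
    Σ(formed) = 2984 kJ
  ΔH_B = 2955 − 2984 = −29 kJ
ΔH_A − ΔH_B = +199 kJ, so reaction B has the more negative ΔH; |ΔH_A − ΔH_B| = 199 kJ.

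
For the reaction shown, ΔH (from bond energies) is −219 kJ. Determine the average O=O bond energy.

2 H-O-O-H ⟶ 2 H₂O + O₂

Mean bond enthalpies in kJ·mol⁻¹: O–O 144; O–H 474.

Let D be the O=O bond energy.
Σ(broken) = 4×474 + 2×144 = 2184
Σ(formed) = 4×474 + 1×D = 1896 + D
ΔH = Σ(broken) − Σ(formed) = (2184) − (1896 + D) = +288 − D
Setting this equal to −219 kJ gives D = 507 kJ/mol.

D(O=O) ≈ 507 kJ/mol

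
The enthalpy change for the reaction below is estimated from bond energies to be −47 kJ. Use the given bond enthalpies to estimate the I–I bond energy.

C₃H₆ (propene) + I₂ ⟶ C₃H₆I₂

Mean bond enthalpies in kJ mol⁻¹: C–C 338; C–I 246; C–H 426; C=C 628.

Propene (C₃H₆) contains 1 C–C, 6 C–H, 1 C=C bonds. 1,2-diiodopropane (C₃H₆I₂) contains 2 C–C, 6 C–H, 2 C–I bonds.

D(I–I) ≈ 155 kJ/mol

Let D be the I–I bond energy.
Σ(broken) = 1×338 + 6×426 + 1×628 + 1×D = 3522 + D
Σ(formed) = 2×338 + 6×426 + 2×246 = 3724
ΔH = Σ(broken) − Σ(formed) = (3522 + D) − (3724) = −202 + D
Setting this equal to −47 kJ gives D = 155 kJ/mol.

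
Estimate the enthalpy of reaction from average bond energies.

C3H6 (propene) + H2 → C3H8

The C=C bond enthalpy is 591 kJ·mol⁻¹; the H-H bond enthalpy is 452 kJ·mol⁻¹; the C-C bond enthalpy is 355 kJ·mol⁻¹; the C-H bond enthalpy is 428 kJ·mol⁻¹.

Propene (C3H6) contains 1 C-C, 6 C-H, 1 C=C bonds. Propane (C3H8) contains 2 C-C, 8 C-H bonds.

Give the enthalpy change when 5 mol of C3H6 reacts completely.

Bonds broken (reactants):
  C-C: 1 × 355 = 355
  C-H: 6 × 428 = 2568
  C=C: 1 × 591 = 591
  H-H: 1 × 452 = 452
  Σ(broken) = 3966 kJ
Bonds formed (products):
  C-C: 2 × 355 = 710
  C-H: 8 × 428 = 3424
  Σ(formed) = 4134 kJ
ΔH = Σ(broken) − Σ(formed) = 3966 − 4134 = −168 kJ
For 5× the reaction as written: 5 × (−168) = −840 kJ

ΔH = −840 kJ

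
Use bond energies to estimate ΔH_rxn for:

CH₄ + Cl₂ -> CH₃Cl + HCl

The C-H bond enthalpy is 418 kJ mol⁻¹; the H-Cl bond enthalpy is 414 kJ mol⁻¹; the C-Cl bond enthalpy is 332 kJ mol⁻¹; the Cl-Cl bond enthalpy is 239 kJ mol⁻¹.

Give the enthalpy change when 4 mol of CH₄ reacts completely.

Bonds broken (reactants):
  C-H: 4 × 418 = 1672
  Cl-Cl: 1 × 239 = 239
  Σ(broken) = 1911 kJ
Bonds formed (products):
  C-Cl: 1 × 332 = 332
  C-H: 3 × 418 = 1254
  H-Cl: 1 × 414 = 414
  Σ(formed) = 2000 kJ
ΔH = Σ(broken) − Σ(formed) = 1911 − 2000 = −89 kJ
For 4× the reaction as written: 4 × (−89) = −356 kJ

ΔH = −356 kJ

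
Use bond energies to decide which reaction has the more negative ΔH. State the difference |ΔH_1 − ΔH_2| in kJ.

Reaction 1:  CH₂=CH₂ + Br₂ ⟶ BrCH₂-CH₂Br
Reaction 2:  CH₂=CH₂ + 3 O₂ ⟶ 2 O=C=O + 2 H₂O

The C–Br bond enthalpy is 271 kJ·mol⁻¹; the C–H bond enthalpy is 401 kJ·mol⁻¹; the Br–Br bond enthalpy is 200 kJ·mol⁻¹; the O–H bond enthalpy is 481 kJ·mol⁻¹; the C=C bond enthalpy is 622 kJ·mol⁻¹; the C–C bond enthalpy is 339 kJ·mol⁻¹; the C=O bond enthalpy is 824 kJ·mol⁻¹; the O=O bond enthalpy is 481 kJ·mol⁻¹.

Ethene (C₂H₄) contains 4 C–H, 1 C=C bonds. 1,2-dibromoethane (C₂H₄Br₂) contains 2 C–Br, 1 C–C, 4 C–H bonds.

Reaction 2, by 1492 kJ

Reaction 1:
  Bonds broken (reactants):
    Br–Br: 1 × 200 = 200
    C–H: 4 × 401 = 1604
    C=C: 1 × 622 = 622
    Σ(broken) = 2426 kJ
  Bonds formed (products):
    C–Br: 2 × 271 = 542
    C–C: 1 × 339 = 339
    C–H: 4 × 401 = 1604
    Σ(formed) = 2485 kJ
  ΔH_1 = 2426 − 2485 = −59 kJ
Reaction 2:
  Bonds broken (reactants):
    C–H: 4 × 401 = 1604
    C=C: 1 × 622 = 622
    O=O: 3 × 481 = 1443
    Σ(broken) = 3669 kJ
  Bonds formed (products):
    C=O: 4 × 824 = 3296
    O–H: 4 × 481 = 1924
    Σ(formed) = 5220 kJ
  ΔH_2 = 3669 − 5220 = −1551 kJ
ΔH_1 − ΔH_2 = +1492 kJ, so reaction 2 has the more negative ΔH; |ΔH_1 − ΔH_2| = 1492 kJ.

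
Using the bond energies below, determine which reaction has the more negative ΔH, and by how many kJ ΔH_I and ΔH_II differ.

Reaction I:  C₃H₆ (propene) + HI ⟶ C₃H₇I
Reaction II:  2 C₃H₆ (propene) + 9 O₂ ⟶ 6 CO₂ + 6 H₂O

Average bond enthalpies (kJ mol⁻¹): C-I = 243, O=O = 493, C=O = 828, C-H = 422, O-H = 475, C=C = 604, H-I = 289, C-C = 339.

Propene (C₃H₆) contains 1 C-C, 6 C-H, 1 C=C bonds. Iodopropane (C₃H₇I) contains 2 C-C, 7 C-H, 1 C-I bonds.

Reaction II, by 4138 kJ

Reaction I:
  Bonds broken (reactants):
    C-C: 1 × 339 = 339
    C-H: 6 × 422 = 2532
    C=C: 1 × 604 = 604
    H-I: 1 × 289 = 289
    Σ(broken) = 3764 kJ
  Bonds formed (products):
    C-C: 2 × 339 = 678
    C-H: 7 × 422 = 2954
    C-I: 1 × 243 = 243
    Σ(formed) = 3875 kJ
  ΔH_I = 3764 − 3875 = −111 kJ
Reaction II:
  Bonds broken (reactants):
    C-C: 2 × 339 = 678
    C-H: 12 × 422 = 5064
    C=C: 2 × 604 = 1208
    O=O: 9 × 493 = 4437
    Σ(broken) = 11387 kJ
  Bonds formed (products):
    C=O: 12 × 828 = 9936
    O-H: 12 × 475 = 5700
    Σ(formed) = 15636 kJ
  ΔH_II = 11387 − 15636 = −4249 kJ
ΔH_I − ΔH_II = +4138 kJ, so reaction II has the more negative ΔH; |ΔH_I − ΔH_II| = 4138 kJ.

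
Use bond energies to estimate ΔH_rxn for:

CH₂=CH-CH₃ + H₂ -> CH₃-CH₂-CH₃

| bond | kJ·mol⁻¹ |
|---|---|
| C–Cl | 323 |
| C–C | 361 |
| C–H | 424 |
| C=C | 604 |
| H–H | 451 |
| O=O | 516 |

ΔH ≈ −154 kJ

Bonds broken (reactants):
  C–C: 1 × 361 = 361
  C–H: 6 × 424 = 2544
  C=C: 1 × 604 = 604
  H–H: 1 × 451 = 451
  Σ(broken) = 3960 kJ
Bonds formed (products):
  C–C: 2 × 361 = 722
  C–H: 8 × 424 = 3392
  Σ(formed) = 4114 kJ
ΔH = Σ(broken) − Σ(formed) = 3960 − 4114 = −154 kJ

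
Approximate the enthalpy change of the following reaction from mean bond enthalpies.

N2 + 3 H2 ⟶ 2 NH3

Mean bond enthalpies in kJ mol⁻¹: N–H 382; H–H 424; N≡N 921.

ΔH ≈ −99 kJ

Bonds broken (reactants):
  H–H: 3 × 424 = 1272
  N≡N: 1 × 921 = 921
  Σ(broken) = 2193 kJ
Bonds formed (products):
  N–H: 6 × 382 = 2292
  Σ(formed) = 2292 kJ
ΔH = Σ(broken) − Σ(formed) = 2193 − 2292 = −99 kJ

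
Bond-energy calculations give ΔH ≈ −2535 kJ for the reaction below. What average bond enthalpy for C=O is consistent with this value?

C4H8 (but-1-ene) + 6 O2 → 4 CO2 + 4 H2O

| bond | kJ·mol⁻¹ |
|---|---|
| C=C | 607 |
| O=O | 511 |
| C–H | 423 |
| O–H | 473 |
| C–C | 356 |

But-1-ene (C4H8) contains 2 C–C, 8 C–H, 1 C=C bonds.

Let D be the C=O bond energy.
Σ(broken) = 2×356 + 8×423 + 1×607 + 6×511 = 7769
Σ(formed) = 8×D + 8×473 = 3784 + 8D
ΔH = Σ(broken) − Σ(formed) = (7769) − (3784 + 8D) = +3985 − 8D
Setting this equal to −2535 kJ gives 8D = 6520, so D = 815 kJ/mol.

D(C=O) ≈ 815 kJ/mol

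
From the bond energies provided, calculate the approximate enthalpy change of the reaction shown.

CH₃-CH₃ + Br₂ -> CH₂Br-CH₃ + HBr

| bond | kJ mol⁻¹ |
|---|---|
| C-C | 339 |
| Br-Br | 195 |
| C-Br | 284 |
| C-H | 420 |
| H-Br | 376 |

ΔH ≈ −45 kJ

Bonds broken (reactants):
  Br-Br: 1 × 195 = 195
  C-C: 1 × 339 = 339
  C-H: 6 × 420 = 2520
  Σ(broken) = 3054 kJ
Bonds formed (products):
  C-Br: 1 × 284 = 284
  C-C: 1 × 339 = 339
  C-H: 5 × 420 = 2100
  H-Br: 1 × 376 = 376
  Σ(formed) = 3099 kJ
ΔH = Σ(broken) − Σ(formed) = 3054 − 3099 = −45 kJ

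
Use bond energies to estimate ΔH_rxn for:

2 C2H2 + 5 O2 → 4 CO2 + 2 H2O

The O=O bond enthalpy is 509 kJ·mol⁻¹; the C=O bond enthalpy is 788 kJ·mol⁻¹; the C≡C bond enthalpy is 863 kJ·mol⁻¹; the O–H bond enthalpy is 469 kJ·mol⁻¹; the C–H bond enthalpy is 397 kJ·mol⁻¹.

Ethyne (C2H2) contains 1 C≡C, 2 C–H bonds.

ΔH ≈ −2321 kJ

Bonds broken (reactants):
  C≡C: 2 × 863 = 1726
  C–H: 4 × 397 = 1588
  O=O: 5 × 509 = 2545
  Σ(broken) = 5859 kJ
Bonds formed (products):
  C=O: 8 × 788 = 6304
  O–H: 4 × 469 = 1876
  Σ(formed) = 8180 kJ
ΔH = Σ(broken) − Σ(formed) = 5859 − 8180 = −2321 kJ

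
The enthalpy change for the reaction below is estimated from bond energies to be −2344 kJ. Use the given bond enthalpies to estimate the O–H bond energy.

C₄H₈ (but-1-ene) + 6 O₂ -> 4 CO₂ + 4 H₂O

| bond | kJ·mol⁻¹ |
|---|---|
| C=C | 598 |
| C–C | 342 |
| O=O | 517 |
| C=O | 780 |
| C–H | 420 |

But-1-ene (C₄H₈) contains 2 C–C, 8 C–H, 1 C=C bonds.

D(O–H) ≈ 481 kJ/mol

Let D be the O–H bond energy.
Σ(broken) = 2×342 + 8×420 + 1×598 + 6×517 = 7744
Σ(formed) = 8×780 + 8×D = 6240 + 8D
ΔH = Σ(broken) − Σ(formed) = (7744) − (6240 + 8D) = +1504 − 8D
Setting this equal to −2344 kJ gives 8D = 3848, so D = 481 kJ/mol.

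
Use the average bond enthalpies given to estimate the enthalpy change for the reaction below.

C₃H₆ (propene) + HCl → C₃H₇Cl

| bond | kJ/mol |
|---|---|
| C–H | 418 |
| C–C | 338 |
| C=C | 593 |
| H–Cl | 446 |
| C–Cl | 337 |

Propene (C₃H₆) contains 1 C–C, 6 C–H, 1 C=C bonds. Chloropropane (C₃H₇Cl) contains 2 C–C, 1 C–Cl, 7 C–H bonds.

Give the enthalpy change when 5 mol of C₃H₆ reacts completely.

ΔH = −270 kJ

Bonds broken (reactants):
  C–C: 1 × 338 = 338
  C–H: 6 × 418 = 2508
  C=C: 1 × 593 = 593
  H–Cl: 1 × 446 = 446
  Σ(broken) = 3885 kJ
Bonds formed (products):
  C–C: 2 × 338 = 676
  C–Cl: 1 × 337 = 337
  C–H: 7 × 418 = 2926
  Σ(formed) = 3939 kJ
ΔH = Σ(broken) − Σ(formed) = 3885 − 3939 = −54 kJ
For 5× the reaction as written: 5 × (−54) = −270 kJ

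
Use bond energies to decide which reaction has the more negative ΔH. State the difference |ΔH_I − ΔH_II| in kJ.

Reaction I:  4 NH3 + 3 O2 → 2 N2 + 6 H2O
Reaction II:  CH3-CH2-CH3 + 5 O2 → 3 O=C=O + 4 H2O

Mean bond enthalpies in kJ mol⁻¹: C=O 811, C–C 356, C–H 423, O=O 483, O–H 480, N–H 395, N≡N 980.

Reaction II, by 664 kJ

Reaction I:
  Bonds broken (reactants):
    N–H: 12 × 395 = 4740
    O=O: 3 × 483 = 1449
    Σ(broken) = 6189 kJ
  Bonds formed (products):
    N≡N: 2 × 980 = 1960
    O–H: 12 × 480 = 5760
    Σ(formed) = 7720 kJ
  ΔH_I = 6189 − 7720 = −1531 kJ
Reaction II:
  Bonds broken (reactants):
    C–C: 2 × 356 = 712
    C–H: 8 × 423 = 3384
    O=O: 5 × 483 = 2415
    Σ(broken) = 6511 kJ
  Bonds formed (products):
    C=O: 6 × 811 = 4866
    O–H: 8 × 480 = 3840
    Σ(formed) = 8706 kJ
  ΔH_II = 6511 − 8706 = −2195 kJ
ΔH_I − ΔH_II = +664 kJ, so reaction II has the more negative ΔH; |ΔH_I − ΔH_II| = 664 kJ.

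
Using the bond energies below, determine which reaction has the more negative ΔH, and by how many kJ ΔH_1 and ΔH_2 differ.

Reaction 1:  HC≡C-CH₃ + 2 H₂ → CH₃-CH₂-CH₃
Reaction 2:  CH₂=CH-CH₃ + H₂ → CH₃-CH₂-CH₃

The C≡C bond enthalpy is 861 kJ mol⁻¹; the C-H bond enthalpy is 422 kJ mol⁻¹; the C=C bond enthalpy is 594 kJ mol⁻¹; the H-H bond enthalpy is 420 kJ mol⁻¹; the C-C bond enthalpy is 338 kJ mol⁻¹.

Reaction 1, by 157 kJ

Reaction 1:
  Bonds broken (reactants):
    C≡C: 1 × 861 = 861
    C-C: 1 × 338 = 338
    C-H: 4 × 422 = 1688
    H-H: 2 × 420 = 840
    Σ(broken) = 3727 kJ
  Bonds formed (products):
    C-C: 2 × 338 = 676
    C-H: 8 × 422 = 3376
    Σ(formed) = 4052 kJ
  ΔH_1 = 3727 − 4052 = −325 kJ
Reaction 2:
  Bonds broken (reactants):
    C-C: 1 × 338 = 338
    C-H: 6 × 422 = 2532
    C=C: 1 × 594 = 594
    H-H: 1 × 420 = 420
    Σ(broken) = 3884 kJ
  Bonds formed (products):
    C-C: 2 × 338 = 676
    C-H: 8 × 422 = 3376
    Σ(formed) = 4052 kJ
  ΔH_2 = 3884 − 4052 = −168 kJ
ΔH_1 − ΔH_2 = −157 kJ, so reaction 1 has the more negative ΔH; |ΔH_1 − ΔH_2| = 157 kJ.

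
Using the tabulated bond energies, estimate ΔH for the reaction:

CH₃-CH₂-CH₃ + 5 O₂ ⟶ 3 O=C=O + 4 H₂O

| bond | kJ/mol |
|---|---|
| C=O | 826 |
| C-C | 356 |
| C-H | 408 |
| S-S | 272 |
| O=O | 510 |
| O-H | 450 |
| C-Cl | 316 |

Bonds broken (reactants):
  C-C: 2 × 356 = 712
  C-H: 8 × 408 = 3264
  O=O: 5 × 510 = 2550
  Σ(broken) = 6526 kJ
Bonds formed (products):
  C=O: 6 × 826 = 4956
  O-H: 8 × 450 = 3600
  Σ(formed) = 8556 kJ
ΔH = Σ(broken) − Σ(formed) = 6526 − 8556 = −2030 kJ

ΔH ≈ −2030 kJ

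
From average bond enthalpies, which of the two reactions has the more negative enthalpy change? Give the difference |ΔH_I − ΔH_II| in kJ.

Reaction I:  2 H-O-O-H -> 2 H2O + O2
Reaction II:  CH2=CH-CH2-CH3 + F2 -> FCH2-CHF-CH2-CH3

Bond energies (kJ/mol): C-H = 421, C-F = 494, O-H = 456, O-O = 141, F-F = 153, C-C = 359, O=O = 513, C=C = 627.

Reaction I:
  Bonds broken (reactants):
    O-H: 4 × 456 = 1824
    O-O: 2 × 141 = 282
    Σ(broken) = 2106 kJ
  Bonds formed (products):
    O-H: 4 × 456 = 1824
    O=O: 1 × 513 = 513
    Σ(formed) = 2337 kJ
  ΔH_I = 2106 − 2337 = −231 kJ
Reaction II:
  Bonds broken (reactants):
    C-C: 2 × 359 = 718
    C-H: 8 × 421 = 3368
    C=C: 1 × 627 = 627
    F-F: 1 × 153 = 153
    Σ(broken) = 4866 kJ
  Bonds formed (products):
    C-C: 3 × 359 = 1077
    C-F: 2 × 494 = 988
    C-H: 8 × 421 = 3368
    Σ(formed) = 5433 kJ
  ΔH_II = 4866 − 5433 = −567 kJ
ΔH_I − ΔH_II = +336 kJ, so reaction II has the more negative ΔH; |ΔH_I − ΔH_II| = 336 kJ.

Reaction II, by 336 kJ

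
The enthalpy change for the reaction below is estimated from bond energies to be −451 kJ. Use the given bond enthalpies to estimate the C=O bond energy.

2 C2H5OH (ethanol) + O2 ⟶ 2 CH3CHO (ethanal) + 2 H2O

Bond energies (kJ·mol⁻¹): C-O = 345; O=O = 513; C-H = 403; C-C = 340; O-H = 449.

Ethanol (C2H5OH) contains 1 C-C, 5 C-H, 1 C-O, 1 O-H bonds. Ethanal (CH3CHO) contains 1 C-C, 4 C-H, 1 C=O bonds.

D(C=O) ≈ 781 kJ/mol

Let D be the C=O bond energy.
Σ(broken) = 2×340 + 10×403 + 2×345 + 2×449 + 1×513 = 6811
Σ(formed) = 2×340 + 8×403 + 2×D + 4×449 = 5700 + 2D
ΔH = Σ(broken) − Σ(formed) = (6811) − (5700 + 2D) = +1111 − 2D
Setting this equal to −451 kJ gives 2D = 1562, so D = 781 kJ/mol.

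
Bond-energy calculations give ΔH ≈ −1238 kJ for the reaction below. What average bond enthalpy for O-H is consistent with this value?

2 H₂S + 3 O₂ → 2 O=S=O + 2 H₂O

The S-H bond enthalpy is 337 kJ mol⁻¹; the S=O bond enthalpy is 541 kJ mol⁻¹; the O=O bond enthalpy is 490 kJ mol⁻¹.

Let D be the O-H bond energy.
Σ(broken) = 3×490 + 4×337 = 2818
Σ(formed) = 4×D + 4×541 = 2164 + 4D
ΔH = Σ(broken) − Σ(formed) = (2818) − (2164 + 4D) = +654 − 4D
Setting this equal to −1238 kJ gives 4D = 1892, so D = 473 kJ/mol.

D(O-H) ≈ 473 kJ/mol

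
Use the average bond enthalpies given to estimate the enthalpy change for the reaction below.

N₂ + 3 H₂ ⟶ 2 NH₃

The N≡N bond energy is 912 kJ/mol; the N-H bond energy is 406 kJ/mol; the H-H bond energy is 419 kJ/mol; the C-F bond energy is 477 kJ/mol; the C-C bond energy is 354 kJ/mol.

ΔH ≈ −267 kJ

Bonds broken (reactants):
  H-H: 3 × 419 = 1257
  N≡N: 1 × 912 = 912
  Σ(broken) = 2169 kJ
Bonds formed (products):
  N-H: 6 × 406 = 2436
  Σ(formed) = 2436 kJ
ΔH = Σ(broken) − Σ(formed) = 2169 − 2436 = −267 kJ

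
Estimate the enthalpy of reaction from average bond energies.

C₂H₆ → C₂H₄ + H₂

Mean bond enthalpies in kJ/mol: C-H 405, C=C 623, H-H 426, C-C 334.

ΔH ≈ +95 kJ

Bonds broken (reactants):
  C-C: 1 × 334 = 334
  C-H: 6 × 405 = 2430
  Σ(broken) = 2764 kJ
Bonds formed (products):
  C-H: 4 × 405 = 1620
  C=C: 1 × 623 = 623
  H-H: 1 × 426 = 426
  Σ(formed) = 2669 kJ
ΔH = Σ(broken) − Σ(formed) = 2764 − 2669 = +95 kJ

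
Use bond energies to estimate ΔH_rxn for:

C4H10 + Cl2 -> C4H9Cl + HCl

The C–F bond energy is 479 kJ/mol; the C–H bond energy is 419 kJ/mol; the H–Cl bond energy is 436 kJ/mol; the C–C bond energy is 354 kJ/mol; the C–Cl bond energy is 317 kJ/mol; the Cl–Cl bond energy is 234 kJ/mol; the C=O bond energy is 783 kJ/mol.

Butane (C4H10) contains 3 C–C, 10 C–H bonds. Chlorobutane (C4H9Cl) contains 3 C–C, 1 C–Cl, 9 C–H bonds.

Bonds broken (reactants):
  C–C: 3 × 354 = 1062
  C–H: 10 × 419 = 4190
  Cl–Cl: 1 × 234 = 234
  Σ(broken) = 5486 kJ
Bonds formed (products):
  C–C: 3 × 354 = 1062
  C–Cl: 1 × 317 = 317
  C–H: 9 × 419 = 3771
  H–Cl: 1 × 436 = 436
  Σ(formed) = 5586 kJ
ΔH = Σ(broken) − Σ(formed) = 5486 − 5586 = −100 kJ

ΔH ≈ −100 kJ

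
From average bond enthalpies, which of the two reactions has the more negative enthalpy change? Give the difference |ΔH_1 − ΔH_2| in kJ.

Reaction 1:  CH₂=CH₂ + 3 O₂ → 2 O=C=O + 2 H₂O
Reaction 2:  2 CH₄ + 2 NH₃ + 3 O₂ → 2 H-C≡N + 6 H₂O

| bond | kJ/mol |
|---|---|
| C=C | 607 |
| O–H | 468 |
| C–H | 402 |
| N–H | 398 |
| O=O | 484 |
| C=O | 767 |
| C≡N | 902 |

Reaction 1:
  Bonds broken (reactants):
    C–H: 4 × 402 = 1608
    C=C: 1 × 607 = 607
    O=O: 3 × 484 = 1452
    Σ(broken) = 3667 kJ
  Bonds formed (products):
    C=O: 4 × 767 = 3068
    O–H: 4 × 468 = 1872
    Σ(formed) = 4940 kJ
  ΔH_1 = 3667 − 4940 = −1273 kJ
Reaction 2:
  Bonds broken (reactants):
    C–H: 8 × 402 = 3216
    N–H: 6 × 398 = 2388
    O=O: 3 × 484 = 1452
    Σ(broken) = 7056 kJ
  Bonds formed (products):
    C≡N: 2 × 902 = 1804
    C–H: 2 × 402 = 804
    O–H: 12 × 468 = 5616
    Σ(formed) = 8224 kJ
  ΔH_2 = 7056 − 8224 = −1168 kJ
ΔH_1 − ΔH_2 = −105 kJ, so reaction 1 has the more negative ΔH; |ΔH_1 − ΔH_2| = 105 kJ.

Reaction 1, by 105 kJ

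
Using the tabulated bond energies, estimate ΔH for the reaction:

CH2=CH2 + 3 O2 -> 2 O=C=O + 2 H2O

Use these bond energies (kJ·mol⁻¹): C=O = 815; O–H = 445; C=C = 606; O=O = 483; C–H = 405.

ΔH ≈ −1365 kJ

Bonds broken (reactants):
  C–H: 4 × 405 = 1620
  C=C: 1 × 606 = 606
  O=O: 3 × 483 = 1449
  Σ(broken) = 3675 kJ
Bonds formed (products):
  C=O: 4 × 815 = 3260
  O–H: 4 × 445 = 1780
  Σ(formed) = 5040 kJ
ΔH = Σ(broken) − Σ(formed) = 3675 − 5040 = −1365 kJ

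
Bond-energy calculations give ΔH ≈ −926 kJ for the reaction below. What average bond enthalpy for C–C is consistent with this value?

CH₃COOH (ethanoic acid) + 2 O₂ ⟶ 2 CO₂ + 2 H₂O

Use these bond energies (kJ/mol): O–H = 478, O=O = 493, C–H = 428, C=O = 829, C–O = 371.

Let D be the C–C bond energy.
Σ(broken) = 1×D + 3×428 + 1×371 + 1×829 + 1×478 + 2×493 = 3948 + D
Σ(formed) = 4×829 + 4×478 = 5228
ΔH = Σ(broken) − Σ(formed) = (3948 + D) − (5228) = −1280 + D
Setting this equal to −926 kJ gives D = 354 kJ/mol.

D(C–C) ≈ 354 kJ/mol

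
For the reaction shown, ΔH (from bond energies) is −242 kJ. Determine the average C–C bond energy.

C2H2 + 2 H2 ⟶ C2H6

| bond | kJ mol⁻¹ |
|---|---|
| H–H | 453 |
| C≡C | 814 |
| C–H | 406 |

D(C–C) ≈ 338 kJ/mol

Let D be the C–C bond energy.
Σ(broken) = 1×814 + 2×406 + 2×453 = 2532
Σ(formed) = 1×D + 6×406 = 2436 + D
ΔH = Σ(broken) − Σ(formed) = (2532) − (2436 + D) = +96 − D
Setting this equal to −242 kJ gives D = 338 kJ/mol.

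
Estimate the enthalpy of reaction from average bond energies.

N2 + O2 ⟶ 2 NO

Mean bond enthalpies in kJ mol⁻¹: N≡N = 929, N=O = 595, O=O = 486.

ΔH ≈ +225 kJ

Bonds broken (reactants):
  N≡N: 1 × 929 = 929
  O=O: 1 × 486 = 486
  Σ(broken) = 1415 kJ
Bonds formed (products):
  N=O: 2 × 595 = 1190
  Σ(formed) = 1190 kJ
ΔH = Σ(broken) − Σ(formed) = 1415 − 1190 = +225 kJ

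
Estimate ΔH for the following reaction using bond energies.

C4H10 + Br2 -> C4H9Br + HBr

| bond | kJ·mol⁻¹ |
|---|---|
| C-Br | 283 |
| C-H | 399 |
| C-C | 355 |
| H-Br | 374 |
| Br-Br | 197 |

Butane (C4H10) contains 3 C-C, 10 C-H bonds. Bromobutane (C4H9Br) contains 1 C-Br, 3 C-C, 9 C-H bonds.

ΔH ≈ −61 kJ

Bonds broken (reactants):
  Br-Br: 1 × 197 = 197
  C-C: 3 × 355 = 1065
  C-H: 10 × 399 = 3990
  Σ(broken) = 5252 kJ
Bonds formed (products):
  C-Br: 1 × 283 = 283
  C-C: 3 × 355 = 1065
  C-H: 9 × 399 = 3591
  H-Br: 1 × 374 = 374
  Σ(formed) = 5313 kJ
ΔH = Σ(broken) − Σ(formed) = 5252 − 5313 = −61 kJ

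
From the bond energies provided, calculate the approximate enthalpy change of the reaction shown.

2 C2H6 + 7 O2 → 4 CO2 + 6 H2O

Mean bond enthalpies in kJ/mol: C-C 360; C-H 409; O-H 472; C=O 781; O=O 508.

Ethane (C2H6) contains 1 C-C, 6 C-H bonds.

ΔH ≈ −2728 kJ

Bonds broken (reactants):
  C-C: 2 × 360 = 720
  C-H: 12 × 409 = 4908
  O=O: 7 × 508 = 3556
  Σ(broken) = 9184 kJ
Bonds formed (products):
  C=O: 8 × 781 = 6248
  O-H: 12 × 472 = 5664
  Σ(formed) = 11912 kJ
ΔH = Σ(broken) − Σ(formed) = 9184 − 11912 = −2728 kJ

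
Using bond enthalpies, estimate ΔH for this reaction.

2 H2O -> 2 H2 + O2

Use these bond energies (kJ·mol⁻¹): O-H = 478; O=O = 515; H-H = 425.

ΔH ≈ +547 kJ

Bonds broken (reactants):
  O-H: 4 × 478 = 1912
  Σ(broken) = 1912 kJ
Bonds formed (products):
  H-H: 2 × 425 = 850
  O=O: 1 × 515 = 515
  Σ(formed) = 1365 kJ
ΔH = Σ(broken) − Σ(formed) = 1912 − 1365 = +547 kJ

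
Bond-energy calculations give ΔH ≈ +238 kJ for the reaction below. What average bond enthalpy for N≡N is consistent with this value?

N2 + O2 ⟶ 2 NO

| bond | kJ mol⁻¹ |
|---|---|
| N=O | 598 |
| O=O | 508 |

D(N≡N) ≈ 926 kJ/mol

Let D be the N≡N bond energy.
Σ(broken) = 1×D + 1×508 = 508 + D
Σ(formed) = 2×598 = 1196
ΔH = Σ(broken) − Σ(formed) = (508 + D) − (1196) = −688 + D
Setting this equal to +238 kJ gives D = 926 kJ/mol.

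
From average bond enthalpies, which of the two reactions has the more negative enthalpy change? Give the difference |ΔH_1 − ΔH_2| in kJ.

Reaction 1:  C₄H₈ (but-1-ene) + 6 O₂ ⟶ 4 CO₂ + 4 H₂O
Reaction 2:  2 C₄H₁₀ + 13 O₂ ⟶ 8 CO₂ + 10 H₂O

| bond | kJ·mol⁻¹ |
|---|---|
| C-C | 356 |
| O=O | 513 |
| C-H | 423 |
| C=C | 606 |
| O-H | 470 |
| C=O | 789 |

Reaction 2, by 2467 kJ

Reaction 1:
  Bonds broken (reactants):
    C-C: 2 × 356 = 712
    C-H: 8 × 423 = 3384
    C=C: 1 × 606 = 606
    O=O: 6 × 513 = 3078
    Σ(broken) = 7780 kJ
  Bonds formed (products):
    C=O: 8 × 789 = 6312
    O-H: 8 × 470 = 3760
    Σ(formed) = 10072 kJ
  ΔH_1 = 7780 − 10072 = −2292 kJ
Reaction 2:
  Bonds broken (reactants):
    C-C: 6 × 356 = 2136
    C-H: 20 × 423 = 8460
    O=O: 13 × 513 = 6669
    Σ(broken) = 17265 kJ
  Bonds formed (products):
    C=O: 16 × 789 = 12624
    O-H: 20 × 470 = 9400
    Σ(formed) = 22024 kJ
  ΔH_2 = 17265 − 22024 = −4759 kJ
ΔH_1 − ΔH_2 = +2467 kJ, so reaction 2 has the more negative ΔH; |ΔH_1 − ΔH_2| = 2467 kJ.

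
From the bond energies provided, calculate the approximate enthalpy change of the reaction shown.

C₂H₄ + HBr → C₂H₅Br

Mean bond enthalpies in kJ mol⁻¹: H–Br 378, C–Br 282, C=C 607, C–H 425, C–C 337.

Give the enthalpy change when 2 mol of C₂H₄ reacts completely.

Bonds broken (reactants):
  C–H: 4 × 425 = 1700
  C=C: 1 × 607 = 607
  H–Br: 1 × 378 = 378
  Σ(broken) = 2685 kJ
Bonds formed (products):
  C–Br: 1 × 282 = 282
  C–C: 1 × 337 = 337
  C–H: 5 × 425 = 2125
  Σ(formed) = 2744 kJ
ΔH = Σ(broken) − Σ(formed) = 2685 − 2744 = −59 kJ
For 2× the reaction as written: 2 × (−59) = −118 kJ

ΔH = −118 kJ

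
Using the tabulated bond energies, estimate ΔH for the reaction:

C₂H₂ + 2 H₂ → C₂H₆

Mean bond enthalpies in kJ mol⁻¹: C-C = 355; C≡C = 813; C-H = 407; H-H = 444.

ΔH ≈ −282 kJ

Bonds broken (reactants):
  C≡C: 1 × 813 = 813
  C-H: 2 × 407 = 814
  H-H: 2 × 444 = 888
  Σ(broken) = 2515 kJ
Bonds formed (products):
  C-C: 1 × 355 = 355
  C-H: 6 × 407 = 2442
  Σ(formed) = 2797 kJ
ΔH = Σ(broken) − Σ(formed) = 2515 − 2797 = −282 kJ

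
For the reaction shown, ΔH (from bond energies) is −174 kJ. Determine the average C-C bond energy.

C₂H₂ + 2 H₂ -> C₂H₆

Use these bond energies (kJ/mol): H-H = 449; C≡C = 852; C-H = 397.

Let D be the C-C bond energy.
Σ(broken) = 1×852 + 2×397 + 2×449 = 2544
Σ(formed) = 1×D + 6×397 = 2382 + D
ΔH = Σ(broken) − Σ(formed) = (2544) − (2382 + D) = +162 − D
Setting this equal to −174 kJ gives D = 336 kJ/mol.

D(C-C) ≈ 336 kJ/mol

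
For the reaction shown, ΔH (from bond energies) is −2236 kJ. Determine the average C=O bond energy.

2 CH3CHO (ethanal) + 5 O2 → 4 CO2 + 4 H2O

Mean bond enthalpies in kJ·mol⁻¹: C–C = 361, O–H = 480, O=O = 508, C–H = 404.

Let D be the C=O bond energy.
Σ(broken) = 2×361 + 8×404 + 2×D + 5×508 = 6494 + 2D
Σ(formed) = 8×D + 8×480 = 3840 + 8D
ΔH = Σ(broken) − Σ(formed) = (6494 + 2D) − (3840 + 8D) = +2654 − 6D
Setting this equal to −2236 kJ gives 6D = 4890, so D = 815 kJ/mol.

D(C=O) ≈ 815 kJ/mol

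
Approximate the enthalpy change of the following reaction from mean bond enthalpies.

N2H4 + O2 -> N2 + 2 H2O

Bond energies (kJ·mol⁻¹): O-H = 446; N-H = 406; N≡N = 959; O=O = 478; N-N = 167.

Bonds broken (reactants):
  N-H: 4 × 406 = 1624
  N-N: 1 × 167 = 167
  O=O: 1 × 478 = 478
  Σ(broken) = 2269 kJ
Bonds formed (products):
  N≡N: 1 × 959 = 959
  O-H: 4 × 446 = 1784
  Σ(formed) = 2743 kJ
ΔH = Σ(broken) − Σ(formed) = 2269 − 2743 = −474 kJ

ΔH ≈ −474 kJ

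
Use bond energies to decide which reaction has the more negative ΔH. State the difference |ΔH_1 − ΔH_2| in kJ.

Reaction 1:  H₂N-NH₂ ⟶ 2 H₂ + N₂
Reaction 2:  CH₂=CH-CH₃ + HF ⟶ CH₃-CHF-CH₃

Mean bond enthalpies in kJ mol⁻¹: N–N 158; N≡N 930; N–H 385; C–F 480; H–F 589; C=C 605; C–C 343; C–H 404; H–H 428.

Reaction 1, by 55 kJ

Reaction 1:
  Bonds broken (reactants):
    N–H: 4 × 385 = 1540
    N–N: 1 × 158 = 158
    Σ(broken) = 1698 kJ
  Bonds formed (products):
    H–H: 2 × 428 = 856
    N≡N: 1 × 930 = 930
    Σ(formed) = 1786 kJ
  ΔH_1 = 1698 − 1786 = −88 kJ
Reaction 2:
  Bonds broken (reactants):
    C–C: 1 × 343 = 343
    C–H: 6 × 404 = 2424
    C=C: 1 × 605 = 605
    H–F: 1 × 589 = 589
    Σ(broken) = 3961 kJ
  Bonds formed (products):
    C–C: 2 × 343 = 686
    C–F: 1 × 480 = 480
    C–H: 7 × 404 = 2828
    Σ(formed) = 3994 kJ
  ΔH_2 = 3961 − 3994 = −33 kJ
ΔH_1 − ΔH_2 = −55 kJ, so reaction 1 has the more negative ΔH; |ΔH_1 − ΔH_2| = 55 kJ.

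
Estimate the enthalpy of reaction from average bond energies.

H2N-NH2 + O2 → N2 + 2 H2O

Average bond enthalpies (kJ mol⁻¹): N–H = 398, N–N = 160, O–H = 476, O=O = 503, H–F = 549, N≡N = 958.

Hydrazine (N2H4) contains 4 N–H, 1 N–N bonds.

Bonds broken (reactants):
  N–H: 4 × 398 = 1592
  N–N: 1 × 160 = 160
  O=O: 1 × 503 = 503
  Σ(broken) = 2255 kJ
Bonds formed (products):
  N≡N: 1 × 958 = 958
  O–H: 4 × 476 = 1904
  Σ(formed) = 2862 kJ
ΔH = Σ(broken) − Σ(formed) = 2255 − 2862 = −607 kJ

ΔH ≈ −607 kJ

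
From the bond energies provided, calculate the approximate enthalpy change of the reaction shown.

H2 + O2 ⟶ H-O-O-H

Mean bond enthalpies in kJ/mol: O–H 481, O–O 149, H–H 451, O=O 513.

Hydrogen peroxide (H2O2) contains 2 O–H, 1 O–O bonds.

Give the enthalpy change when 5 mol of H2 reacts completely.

Bonds broken (reactants):
  H–H: 1 × 451 = 451
  O=O: 1 × 513 = 513
  Σ(broken) = 964 kJ
Bonds formed (products):
  O–H: 2 × 481 = 962
  O–O: 1 × 149 = 149
  Σ(formed) = 1111 kJ
ΔH = Σ(broken) − Σ(formed) = 964 − 1111 = −147 kJ
For 5× the reaction as written: 5 × (−147) = −735 kJ

ΔH = −735 kJ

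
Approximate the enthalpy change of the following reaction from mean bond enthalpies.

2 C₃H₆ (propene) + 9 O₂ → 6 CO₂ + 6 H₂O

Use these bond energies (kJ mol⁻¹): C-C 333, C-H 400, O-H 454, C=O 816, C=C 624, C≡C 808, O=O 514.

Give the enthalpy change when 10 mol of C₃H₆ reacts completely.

ΔH = −19500 kJ

Bonds broken (reactants):
  C-C: 2 × 333 = 666
  C-H: 12 × 400 = 4800
  C=C: 2 × 624 = 1248
  O=O: 9 × 514 = 4626
  Σ(broken) = 11340 kJ
Bonds formed (products):
  C=O: 12 × 816 = 9792
  O-H: 12 × 454 = 5448
  Σ(formed) = 15240 kJ
ΔH = Σ(broken) − Σ(formed) = 11340 − 15240 = −3900 kJ
For 5× the reaction as written: 5 × (−3900) = −19500 kJ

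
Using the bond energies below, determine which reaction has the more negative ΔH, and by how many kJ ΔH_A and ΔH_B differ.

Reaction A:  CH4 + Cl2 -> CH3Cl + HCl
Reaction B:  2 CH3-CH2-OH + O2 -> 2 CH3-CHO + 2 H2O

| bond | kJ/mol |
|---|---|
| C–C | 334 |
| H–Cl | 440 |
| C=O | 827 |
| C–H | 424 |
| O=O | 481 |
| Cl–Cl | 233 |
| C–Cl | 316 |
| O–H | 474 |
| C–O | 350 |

Reaction A:
  Bonds broken (reactants):
    C–H: 4 × 424 = 1696
    Cl–Cl: 1 × 233 = 233
    Σ(broken) = 1929 kJ
  Bonds formed (products):
    C–Cl: 1 × 316 = 316
    C–H: 3 × 424 = 1272
    H–Cl: 1 × 440 = 440
    Σ(formed) = 2028 kJ
  ΔH_A = 1929 − 2028 = −99 kJ
Reaction B:
  Bonds broken (reactants):
    C–C: 2 × 334 = 668
    C–H: 10 × 424 = 4240
    C–O: 2 × 350 = 700
    O–H: 2 × 474 = 948
    O=O: 1 × 481 = 481
    Σ(broken) = 7037 kJ
  Bonds formed (products):
    C–C: 2 × 334 = 668
    C–H: 8 × 424 = 3392
    C=O: 2 × 827 = 1654
    O–H: 4 × 474 = 1896
    Σ(formed) = 7610 kJ
  ΔH_B = 7037 − 7610 = −573 kJ
ΔH_A − ΔH_B = +474 kJ, so reaction B has the more negative ΔH; |ΔH_A − ΔH_B| = 474 kJ.

Reaction B, by 474 kJ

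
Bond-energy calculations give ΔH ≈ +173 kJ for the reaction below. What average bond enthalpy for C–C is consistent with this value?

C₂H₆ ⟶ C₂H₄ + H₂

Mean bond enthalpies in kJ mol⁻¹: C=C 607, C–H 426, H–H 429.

Let D be the C–C bond energy.
Σ(broken) = 1×D + 6×426 = 2556 + D
Σ(formed) = 4×426 + 1×607 + 1×429 = 2740
ΔH = Σ(broken) − Σ(formed) = (2556 + D) − (2740) = −184 + D
Setting this equal to +173 kJ gives D = 357 kJ/mol.

D(C–C) ≈ 357 kJ/mol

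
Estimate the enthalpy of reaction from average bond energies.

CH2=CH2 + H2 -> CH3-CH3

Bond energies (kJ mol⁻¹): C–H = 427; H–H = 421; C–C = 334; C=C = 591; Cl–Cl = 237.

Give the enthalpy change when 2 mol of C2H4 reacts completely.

ΔH = −352 kJ

Bonds broken (reactants):
  C–H: 4 × 427 = 1708
  C=C: 1 × 591 = 591
  H–H: 1 × 421 = 421
  Σ(broken) = 2720 kJ
Bonds formed (products):
  C–C: 1 × 334 = 334
  C–H: 6 × 427 = 2562
  Σ(formed) = 2896 kJ
ΔH = Σ(broken) − Σ(formed) = 2720 − 2896 = −176 kJ
For 2× the reaction as written: 2 × (−176) = −352 kJ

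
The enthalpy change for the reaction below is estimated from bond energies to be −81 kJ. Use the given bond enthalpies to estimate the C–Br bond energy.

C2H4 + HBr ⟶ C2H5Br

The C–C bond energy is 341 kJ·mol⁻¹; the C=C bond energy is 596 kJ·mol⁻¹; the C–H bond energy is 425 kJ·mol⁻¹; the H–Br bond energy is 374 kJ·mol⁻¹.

Let D be the C–Br bond energy.
Σ(broken) = 4×425 + 1×596 + 1×374 = 2670
Σ(formed) = 1×D + 1×341 + 5×425 = 2466 + D
ΔH = Σ(broken) − Σ(formed) = (2670) − (2466 + D) = +204 − D
Setting this equal to −81 kJ gives D = 285 kJ/mol.

D(C–Br) ≈ 285 kJ/mol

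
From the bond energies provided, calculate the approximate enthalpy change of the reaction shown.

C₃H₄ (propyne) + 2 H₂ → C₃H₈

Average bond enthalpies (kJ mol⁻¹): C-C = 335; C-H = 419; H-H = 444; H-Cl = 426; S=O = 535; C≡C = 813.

Bonds broken (reactants):
  C≡C: 1 × 813 = 813
  C-C: 1 × 335 = 335
  C-H: 4 × 419 = 1676
  H-H: 2 × 444 = 888
  Σ(broken) = 3712 kJ
Bonds formed (products):
  C-C: 2 × 335 = 670
  C-H: 8 × 419 = 3352
  Σ(formed) = 4022 kJ
ΔH = Σ(broken) − Σ(formed) = 3712 − 4022 = −310 kJ

ΔH ≈ −310 kJ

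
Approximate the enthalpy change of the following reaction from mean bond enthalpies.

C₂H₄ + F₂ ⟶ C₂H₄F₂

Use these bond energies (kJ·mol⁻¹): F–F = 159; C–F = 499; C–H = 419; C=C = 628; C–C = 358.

Bonds broken (reactants):
  C–H: 4 × 419 = 1676
  C=C: 1 × 628 = 628
  F–F: 1 × 159 = 159
  Σ(broken) = 2463 kJ
Bonds formed (products):
  C–C: 1 × 358 = 358
  C–F: 2 × 499 = 998
  C–H: 4 × 419 = 1676
  Σ(formed) = 3032 kJ
ΔH = Σ(broken) − Σ(formed) = 2463 − 3032 = −569 kJ

ΔH ≈ −569 kJ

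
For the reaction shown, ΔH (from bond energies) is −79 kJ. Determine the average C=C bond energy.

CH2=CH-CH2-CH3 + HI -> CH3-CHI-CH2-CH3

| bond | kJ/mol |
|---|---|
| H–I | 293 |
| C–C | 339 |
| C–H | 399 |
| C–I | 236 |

D(C=C) ≈ 602 kJ/mol

Let D be the C=C bond energy.
Σ(broken) = 2×339 + 8×399 + 1×D + 1×293 = 4163 + D
Σ(formed) = 3×339 + 9×399 + 1×236 = 4844
ΔH = Σ(broken) − Σ(formed) = (4163 + D) − (4844) = −681 + D
Setting this equal to −79 kJ gives D = 602 kJ/mol.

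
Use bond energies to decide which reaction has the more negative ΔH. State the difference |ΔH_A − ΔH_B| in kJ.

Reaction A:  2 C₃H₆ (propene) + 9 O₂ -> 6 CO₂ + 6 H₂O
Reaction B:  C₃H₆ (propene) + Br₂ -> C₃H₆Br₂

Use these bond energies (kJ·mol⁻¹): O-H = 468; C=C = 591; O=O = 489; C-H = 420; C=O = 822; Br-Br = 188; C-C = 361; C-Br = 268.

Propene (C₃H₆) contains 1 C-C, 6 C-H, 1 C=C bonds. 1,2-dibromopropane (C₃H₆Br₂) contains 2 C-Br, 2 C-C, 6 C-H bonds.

Reaction A:
  Bonds broken (reactants):
    C-C: 2 × 361 = 722
    C-H: 12 × 420 = 5040
    C=C: 2 × 591 = 1182
    O=O: 9 × 489 = 4401
    Σ(broken) = 11345 kJ
  Bonds formed (products):
    C=O: 12 × 822 = 9864
    O-H: 12 × 468 = 5616
    Σ(formed) = 15480 kJ
  ΔH_A = 11345 − 15480 = −4135 kJ
Reaction B:
  Bonds broken (reactants):
    Br-Br: 1 × 188 = 188
    C-C: 1 × 361 = 361
    C-H: 6 × 420 = 2520
    C=C: 1 × 591 = 591
    Σ(broken) = 3660 kJ
  Bonds formed (products):
    C-Br: 2 × 268 = 536
    C-C: 2 × 361 = 722
    C-H: 6 × 420 = 2520
    Σ(formed) = 3778 kJ
  ΔH_B = 3660 − 3778 = −118 kJ
ΔH_A − ΔH_B = −4017 kJ, so reaction A has the more negative ΔH; |ΔH_A − ΔH_B| = 4017 kJ.

Reaction A, by 4017 kJ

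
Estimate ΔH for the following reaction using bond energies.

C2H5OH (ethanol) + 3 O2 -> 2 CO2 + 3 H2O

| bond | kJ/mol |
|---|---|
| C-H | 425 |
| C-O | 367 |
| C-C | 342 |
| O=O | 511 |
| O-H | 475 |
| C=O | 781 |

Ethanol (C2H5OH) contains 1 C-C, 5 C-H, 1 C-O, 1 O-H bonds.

Bonds broken (reactants):
  C-C: 1 × 342 = 342
  C-H: 5 × 425 = 2125
  C-O: 1 × 367 = 367
  O-H: 1 × 475 = 475
  O=O: 3 × 511 = 1533
  Σ(broken) = 4842 kJ
Bonds formed (products):
  C=O: 4 × 781 = 3124
  O-H: 6 × 475 = 2850
  Σ(formed) = 5974 kJ
ΔH = Σ(broken) − Σ(formed) = 4842 − 5974 = −1132 kJ

ΔH ≈ −1132 kJ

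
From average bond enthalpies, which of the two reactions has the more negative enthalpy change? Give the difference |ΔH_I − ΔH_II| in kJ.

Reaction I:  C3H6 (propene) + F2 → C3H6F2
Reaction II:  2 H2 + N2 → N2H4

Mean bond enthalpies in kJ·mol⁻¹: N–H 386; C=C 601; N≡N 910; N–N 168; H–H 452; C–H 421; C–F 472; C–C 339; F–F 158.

Reaction I, by 626 kJ

Reaction I:
  Bonds broken (reactants):
    C–C: 1 × 339 = 339
    C–H: 6 × 421 = 2526
    C=C: 1 × 601 = 601
    F–F: 1 × 158 = 158
    Σ(broken) = 3624 kJ
  Bonds formed (products):
    C–C: 2 × 339 = 678
    C–F: 2 × 472 = 944
    C–H: 6 × 421 = 2526
    Σ(formed) = 4148 kJ
  ΔH_I = 3624 − 4148 = −524 kJ
Reaction II:
  Bonds broken (reactants):
    H–H: 2 × 452 = 904
    N≡N: 1 × 910 = 910
    Σ(broken) = 1814 kJ
  Bonds formed (products):
    N–H: 4 × 386 = 1544
    N–N: 1 × 168 = 168
    Σ(formed) = 1712 kJ
  ΔH_II = 1814 − 1712 = +102 kJ
ΔH_I − ΔH_II = −626 kJ, so reaction I has the more negative ΔH; |ΔH_I − ΔH_II| = 626 kJ.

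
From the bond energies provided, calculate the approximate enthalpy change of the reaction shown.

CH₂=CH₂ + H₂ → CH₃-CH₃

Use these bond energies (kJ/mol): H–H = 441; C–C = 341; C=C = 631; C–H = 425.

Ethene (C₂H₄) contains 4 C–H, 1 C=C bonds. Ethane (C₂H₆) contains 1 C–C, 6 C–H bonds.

ΔH ≈ −119 kJ

Bonds broken (reactants):
  C–H: 4 × 425 = 1700
  C=C: 1 × 631 = 631
  H–H: 1 × 441 = 441
  Σ(broken) = 2772 kJ
Bonds formed (products):
  C–C: 1 × 341 = 341
  C–H: 6 × 425 = 2550
  Σ(formed) = 2891 kJ
ΔH = Σ(broken) − Σ(formed) = 2772 − 2891 = −119 kJ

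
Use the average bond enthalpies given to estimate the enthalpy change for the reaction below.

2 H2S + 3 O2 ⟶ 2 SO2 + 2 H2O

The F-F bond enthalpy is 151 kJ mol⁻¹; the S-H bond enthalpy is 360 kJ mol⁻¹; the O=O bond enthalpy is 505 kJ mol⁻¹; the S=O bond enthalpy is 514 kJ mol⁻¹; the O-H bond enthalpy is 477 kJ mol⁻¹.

Bonds broken (reactants):
  O=O: 3 × 505 = 1515
  S-H: 4 × 360 = 1440
  Σ(broken) = 2955 kJ
Bonds formed (products):
  O-H: 4 × 477 = 1908
  S=O: 4 × 514 = 2056
  Σ(formed) = 3964 kJ
ΔH = Σ(broken) − Σ(formed) = 2955 − 3964 = −1009 kJ

ΔH ≈ −1009 kJ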